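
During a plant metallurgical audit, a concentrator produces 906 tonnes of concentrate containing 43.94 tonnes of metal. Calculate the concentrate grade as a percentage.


Grade = (metal in concentrate / concentrate mass) * 100
= (43.94 / 906) * 100
= 0.04849889625 * 100
= 4.8499%

4.8499%


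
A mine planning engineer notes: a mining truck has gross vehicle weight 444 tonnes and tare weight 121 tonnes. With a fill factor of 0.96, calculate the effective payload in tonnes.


310.08 tonnes

Maximum payload = gross - tare
= 444 - 121 = 323 tonnes
Effective payload = max payload * fill factor
= 323 * 0.96
= 310.08 tonnes


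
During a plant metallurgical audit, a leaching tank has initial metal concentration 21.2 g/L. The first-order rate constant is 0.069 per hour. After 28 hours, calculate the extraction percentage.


Compute the exponent:
-k * t = -0.069 * 28 = -1.932
Remaining concentration:
C = 21.2 * exp(-1.932)
= 21.2 * 0.1448581922
= 3.070993674 g/L
Extracted = 21.2 - 3.070993674 = 18.12900633 g/L
Extraction % = 18.12900633 / 21.2 * 100
= 85.5142%

85.5142%


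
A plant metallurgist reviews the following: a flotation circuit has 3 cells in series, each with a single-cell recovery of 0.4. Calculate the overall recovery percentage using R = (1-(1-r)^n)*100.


Complement of single-cell recovery:
1 - r = 1 - 0.4 = 0.6
Raise to power n:
(1 - r)^3 = 0.6^3 = 0.216
Overall recovery:
R = (1 - 0.216) * 100
= 78.4%

78.4%


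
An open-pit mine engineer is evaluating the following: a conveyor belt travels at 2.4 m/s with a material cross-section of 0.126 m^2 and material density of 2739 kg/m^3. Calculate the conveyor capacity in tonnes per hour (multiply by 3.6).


Volumetric flow = speed * area
= 2.4 * 0.126 = 0.3024 m^3/s
Mass flow = volumetric * density
= 0.3024 * 2739 = 828.2736 kg/s
Convert to t/h: multiply by 3.6
Capacity = 828.2736 * 3.6
= 2981.785 t/h

2981.785 t/h


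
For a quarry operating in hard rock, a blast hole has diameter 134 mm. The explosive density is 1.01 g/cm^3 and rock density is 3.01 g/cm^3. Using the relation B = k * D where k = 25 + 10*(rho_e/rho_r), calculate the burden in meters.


3.7996 m

First, compute k:
rho_e / rho_r = 1.01 / 3.01 = 0.3355481728
k = 25 + 10 * 0.3355481728 = 28.35548173
Then, compute burden:
B = k * D / 1000 = 28.35548173 * 134 / 1000
= 3799.634551 / 1000
= 3.7996 m


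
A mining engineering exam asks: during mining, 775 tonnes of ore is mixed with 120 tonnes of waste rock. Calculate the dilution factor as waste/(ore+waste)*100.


Total material = ore + waste
= 775 + 120 = 895 tonnes
Dilution = waste / total * 100
= 120 / 895 * 100
= 0.1340782123 * 100
= 13.4078%

13.4078%


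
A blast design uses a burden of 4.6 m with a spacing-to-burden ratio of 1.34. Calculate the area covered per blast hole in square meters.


First, find the spacing:
Spacing = burden * ratio = 4.6 * 1.34
= 6.164 m
Then, calculate the area:
Area = burden * spacing = 4.6 * 6.164
= 28.3544 m^2

28.3544 m^2


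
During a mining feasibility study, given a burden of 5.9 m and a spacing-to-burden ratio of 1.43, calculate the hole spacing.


Spacing = burden * ratio
= 5.9 * 1.43
= 8.437 m

8.437 m


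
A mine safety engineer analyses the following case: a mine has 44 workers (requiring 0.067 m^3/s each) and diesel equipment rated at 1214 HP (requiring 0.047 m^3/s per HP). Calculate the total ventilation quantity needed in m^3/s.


60.006 m^3/s

Airflow for workers:
Q_people = 44 * 0.067 = 2.948 m^3/s
Airflow for diesel equipment:
Q_diesel = 1214 * 0.047 = 57.058 m^3/s
Total ventilation:
Q_total = 2.948 + 57.058
= 60.006 m^3/s


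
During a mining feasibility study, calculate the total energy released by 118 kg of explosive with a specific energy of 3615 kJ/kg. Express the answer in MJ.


Energy = mass * specific_energy / 1000
= 118 * 3615 / 1000
= 426570 / 1000
= 426.57 MJ

426.57 MJ


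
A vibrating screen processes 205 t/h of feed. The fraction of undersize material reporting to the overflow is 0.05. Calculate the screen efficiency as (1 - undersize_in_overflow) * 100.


Screen efficiency = (1 - fraction of undersize in overflow) * 100
= (1 - 0.05) * 100
= 0.95 * 100
= 95.0%

95.0%


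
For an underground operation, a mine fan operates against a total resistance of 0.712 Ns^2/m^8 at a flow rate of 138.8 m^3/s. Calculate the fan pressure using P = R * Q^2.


13716.9933 Pa

Compute Q^2:
Q^2 = 138.8^2 = 19265.44
Compute pressure:
P = R * Q^2 = 0.712 * 19265.44
= 13716.9933 Pa


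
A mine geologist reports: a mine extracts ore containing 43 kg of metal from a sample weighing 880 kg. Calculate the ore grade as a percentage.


Ore grade = (metal mass / ore mass) * 100
= (43 / 880) * 100
= 0.04886363636 * 100
= 4.8864%

4.8864%


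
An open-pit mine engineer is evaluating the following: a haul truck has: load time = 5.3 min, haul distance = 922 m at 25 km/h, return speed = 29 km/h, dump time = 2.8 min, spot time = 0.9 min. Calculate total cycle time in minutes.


13.1204 min

Convert haul speed to m/min: 25 * 1000/60 = 416.6666667 m/min
Haul time = 922 / 416.6666667 = 2.2128 min
Convert return speed to m/min: 29 * 1000/60 = 483.3333333 m/min
Return time = 922 / 483.3333333 = 1.907586207 min
Total cycle time:
= 5.3 + 2.2128 + 2.8 + 1.907586207 + 0.9
= 13.1204 min


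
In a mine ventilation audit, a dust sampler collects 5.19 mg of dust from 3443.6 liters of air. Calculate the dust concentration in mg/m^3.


1.5071 mg/m^3

Convert liters to m^3: 1 m^3 = 1000 L
Concentration = mass / volume * 1000
= 5.19 / 3443.6 * 1000
= 0.001507143687 * 1000
= 1.5071 mg/m^3


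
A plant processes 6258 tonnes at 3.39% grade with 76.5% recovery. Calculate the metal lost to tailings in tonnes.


49.8544 tonnes

Total metal in feed:
= 6258 * 3.39 / 100 = 212.1462 tonnes
Metal recovered:
= 212.1462 * 76.5 / 100 = 162.291843 tonnes
Metal lost to tailings:
= 212.1462 - 162.291843
= 49.8544 tonnes


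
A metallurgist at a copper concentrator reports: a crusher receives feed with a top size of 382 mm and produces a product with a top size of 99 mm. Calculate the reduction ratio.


Reduction ratio = feed size / product size
= 382 / 99
= 3.8586

3.8586


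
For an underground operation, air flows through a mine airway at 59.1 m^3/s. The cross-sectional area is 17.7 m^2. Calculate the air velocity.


Velocity = flow rate / cross-sectional area
= 59.1 / 17.7
= 3.339 m/s

3.339 m/s


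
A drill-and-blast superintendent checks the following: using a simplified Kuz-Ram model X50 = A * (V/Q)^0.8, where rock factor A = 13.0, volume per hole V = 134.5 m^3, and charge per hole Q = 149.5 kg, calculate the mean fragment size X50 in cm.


11.9456 cm

Compute V/Q:
V/Q = 134.5 / 149.5 = 0.8996655518
Raise to the power 0.8:
(V/Q)^0.8 = 0.8996655518^0.8 = 0.9188928523
Multiply by A:
X50 = 13.0 * 0.9188928523
= 11.9456 cm


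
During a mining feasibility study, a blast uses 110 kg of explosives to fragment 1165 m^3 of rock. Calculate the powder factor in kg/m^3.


0.0944 kg/m^3

Powder factor = explosive mass / rock volume
= 110 / 1165
= 0.0944 kg/m^3


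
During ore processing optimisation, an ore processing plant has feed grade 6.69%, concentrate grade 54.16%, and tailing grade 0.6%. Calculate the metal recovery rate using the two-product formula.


92.0512%

Using the two-product formula:
R = 100 * c * (f - t) / (f * (c - t))
Numerator = 100 * 54.16 * (6.69 - 0.6)
= 100 * 54.16 * 6.09
= 32983.44
Denominator = 6.69 * (54.16 - 0.6)
= 6.69 * 53.56
= 358.3164
R = 32983.44 / 358.3164
= 92.0512%


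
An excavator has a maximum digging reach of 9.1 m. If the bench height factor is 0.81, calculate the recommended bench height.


7.371 m

Bench height = reach * factor
= 9.1 * 0.81
= 7.371 m


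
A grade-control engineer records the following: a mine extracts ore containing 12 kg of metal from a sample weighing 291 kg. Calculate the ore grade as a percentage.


4.1237%

Ore grade = (metal mass / ore mass) * 100
= (12 / 291) * 100
= 0.0412371134 * 100
= 4.1237%


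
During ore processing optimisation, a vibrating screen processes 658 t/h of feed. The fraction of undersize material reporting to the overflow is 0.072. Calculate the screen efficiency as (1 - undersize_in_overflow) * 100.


Screen efficiency = (1 - fraction of undersize in overflow) * 100
= (1 - 0.072) * 100
= 0.928 * 100
= 92.8%

92.8%


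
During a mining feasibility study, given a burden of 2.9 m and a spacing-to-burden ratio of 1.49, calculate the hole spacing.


Spacing = burden * ratio
= 2.9 * 1.49
= 4.321 m

4.321 m


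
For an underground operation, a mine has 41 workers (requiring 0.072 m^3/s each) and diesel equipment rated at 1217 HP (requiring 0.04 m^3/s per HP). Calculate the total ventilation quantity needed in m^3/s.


Airflow for workers:
Q_people = 41 * 0.072 = 2.952 m^3/s
Airflow for diesel equipment:
Q_diesel = 1217 * 0.04 = 48.68 m^3/s
Total ventilation:
Q_total = 2.952 + 48.68
= 51.632 m^3/s

51.632 m^3/s


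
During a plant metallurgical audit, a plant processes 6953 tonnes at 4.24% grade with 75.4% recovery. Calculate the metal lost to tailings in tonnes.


Total metal in feed:
= 6953 * 4.24 / 100 = 294.8072 tonnes
Metal recovered:
= 294.8072 * 75.4 / 100 = 222.2846288 tonnes
Metal lost to tailings:
= 294.8072 - 222.2846288
= 72.5226 tonnes

72.5226 tonnes


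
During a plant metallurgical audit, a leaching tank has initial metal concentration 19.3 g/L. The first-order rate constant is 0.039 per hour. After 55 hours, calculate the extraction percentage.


88.2932%

Compute the exponent:
-k * t = -0.039 * 55 = -2.145
Remaining concentration:
C = 19.3 * exp(-2.145)
= 19.3 * 0.117068037
= 2.259413115 g/L
Extracted = 19.3 - 2.259413115 = 17.04058689 g/L
Extraction % = 17.04058689 / 19.3 * 100
= 88.2932%


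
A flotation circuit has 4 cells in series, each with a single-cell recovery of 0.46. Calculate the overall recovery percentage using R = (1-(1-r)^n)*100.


91.4969%

Complement of single-cell recovery:
1 - r = 1 - 0.46 = 0.54
Raise to power n:
(1 - r)^4 = 0.54^4 = 0.08503056
Overall recovery:
R = (1 - 0.08503056) * 100
= 91.4969%


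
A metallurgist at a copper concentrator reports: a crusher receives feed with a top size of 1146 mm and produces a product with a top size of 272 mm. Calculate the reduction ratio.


4.2132

Reduction ratio = feed size / product size
= 1146 / 272
= 4.2132


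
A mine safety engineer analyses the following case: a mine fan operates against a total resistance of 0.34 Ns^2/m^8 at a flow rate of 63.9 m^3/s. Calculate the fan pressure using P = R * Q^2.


Compute Q^2:
Q^2 = 63.9^2 = 4083.21
Compute pressure:
P = R * Q^2 = 0.34 * 4083.21
= 1388.2914 Pa

1388.2914 Pa


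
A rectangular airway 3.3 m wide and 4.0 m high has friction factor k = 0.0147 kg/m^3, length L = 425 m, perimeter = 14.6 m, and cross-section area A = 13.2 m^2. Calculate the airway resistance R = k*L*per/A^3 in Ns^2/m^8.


Compute the numerator:
k * L * per = 0.0147 * 425 * 14.6
= 91.2135
Compute the denominator:
A^3 = 13.2^3 = 2299.968
Resistance:
R = 91.2135 / 2299.968
= 0.0397 Ns^2/m^8

0.0397 Ns^2/m^8


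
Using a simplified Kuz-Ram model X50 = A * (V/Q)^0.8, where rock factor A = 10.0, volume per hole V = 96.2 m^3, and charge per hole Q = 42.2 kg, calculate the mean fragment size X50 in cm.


19.3326 cm

Compute V/Q:
V/Q = 96.2 / 42.2 = 2.279620853
Raise to the power 0.8:
(V/Q)^0.8 = 2.279620853^0.8 = 1.93325925
Multiply by A:
X50 = 10.0 * 1.93325925
= 19.3326 cm


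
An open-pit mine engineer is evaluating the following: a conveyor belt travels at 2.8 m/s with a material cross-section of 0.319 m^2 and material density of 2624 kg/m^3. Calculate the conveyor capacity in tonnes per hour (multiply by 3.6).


8437.5245 t/h

Volumetric flow = speed * area
= 2.8 * 0.319 = 0.8932 m^3/s
Mass flow = volumetric * density
= 0.8932 * 2624 = 2343.7568 kg/s
Convert to t/h: multiply by 3.6
Capacity = 2343.7568 * 3.6
= 8437.5245 t/h


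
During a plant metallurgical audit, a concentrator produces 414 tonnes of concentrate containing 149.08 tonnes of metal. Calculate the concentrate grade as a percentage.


Grade = (metal in concentrate / concentrate mass) * 100
= (149.08 / 414) * 100
= 0.3600966184 * 100
= 36.0097%

36.0097%


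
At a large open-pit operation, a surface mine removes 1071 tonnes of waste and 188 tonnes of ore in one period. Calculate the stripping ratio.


5.6968

Stripping ratio = waste tonnage / ore tonnage
= 1071 / 188
= 5.6968


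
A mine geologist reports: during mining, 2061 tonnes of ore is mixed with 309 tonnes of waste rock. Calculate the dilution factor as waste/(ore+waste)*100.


13.038%

Total material = ore + waste
= 2061 + 309 = 2370 tonnes
Dilution = waste / total * 100
= 309 / 2370 * 100
= 0.1303797468 * 100
= 13.038%


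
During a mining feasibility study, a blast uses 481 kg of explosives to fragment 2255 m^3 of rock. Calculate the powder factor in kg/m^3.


0.2133 kg/m^3

Powder factor = explosive mass / rock volume
= 481 / 2255
= 0.2133 kg/m^3


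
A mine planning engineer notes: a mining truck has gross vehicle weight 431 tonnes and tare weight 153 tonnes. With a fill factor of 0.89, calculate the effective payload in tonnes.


Maximum payload = gross - tare
= 431 - 153 = 278 tonnes
Effective payload = max payload * fill factor
= 278 * 0.89
= 247.42 tonnes

247.42 tonnes


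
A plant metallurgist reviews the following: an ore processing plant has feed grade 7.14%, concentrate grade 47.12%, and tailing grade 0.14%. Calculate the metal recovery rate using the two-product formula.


98.3314%

Using the two-product formula:
R = 100 * c * (f - t) / (f * (c - t))
Numerator = 100 * 47.12 * (7.14 - 0.14)
= 100 * 47.12 * 7.0
= 32984.0
Denominator = 7.14 * (47.12 - 0.14)
= 7.14 * 46.98
= 335.4372
R = 32984.0 / 335.4372
= 98.3314%


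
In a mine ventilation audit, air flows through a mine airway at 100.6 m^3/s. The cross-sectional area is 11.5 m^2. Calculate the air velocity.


Velocity = flow rate / cross-sectional area
= 100.6 / 11.5
= 8.7478 m/s

8.7478 m/s


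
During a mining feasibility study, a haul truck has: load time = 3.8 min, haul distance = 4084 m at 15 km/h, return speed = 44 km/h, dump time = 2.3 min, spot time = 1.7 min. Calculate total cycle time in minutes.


29.7051 min

Convert haul speed to m/min: 15 * 1000/60 = 250 m/min
Haul time = 4084 / 250 = 16.336 min
Convert return speed to m/min: 44 * 1000/60 = 733.3333333 m/min
Return time = 4084 / 733.3333333 = 5.569090909 min
Total cycle time:
= 3.8 + 16.336 + 2.3 + 5.569090909 + 1.7
= 29.7051 min


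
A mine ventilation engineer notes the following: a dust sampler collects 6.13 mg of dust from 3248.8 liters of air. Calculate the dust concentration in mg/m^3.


1.8869 mg/m^3

Convert liters to m^3: 1 m^3 = 1000 L
Concentration = mass / volume * 1000
= 6.13 / 3248.8 * 1000
= 0.001886850529 * 1000
= 1.8869 mg/m^3


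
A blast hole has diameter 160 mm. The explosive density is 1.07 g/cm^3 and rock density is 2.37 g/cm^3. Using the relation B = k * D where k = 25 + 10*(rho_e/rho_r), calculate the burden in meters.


First, compute k:
rho_e / rho_r = 1.07 / 2.37 = 0.4514767932
k = 25 + 10 * 0.4514767932 = 29.51476793
Then, compute burden:
B = k * D / 1000 = 29.51476793 * 160 / 1000
= 4722.362869 / 1000
= 4.7224 m

4.7224 m


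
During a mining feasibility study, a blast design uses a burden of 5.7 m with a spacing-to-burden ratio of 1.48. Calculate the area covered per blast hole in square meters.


First, find the spacing:
Spacing = burden * ratio = 5.7 * 1.48
= 8.436 m
Then, calculate the area:
Area = burden * spacing = 5.7 * 8.436
= 48.0852 m^2

48.0852 m^2


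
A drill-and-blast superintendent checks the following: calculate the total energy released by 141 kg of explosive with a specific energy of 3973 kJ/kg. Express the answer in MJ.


Energy = mass * specific_energy / 1000
= 141 * 3973 / 1000
= 560193 / 1000
= 560.193 MJ

560.193 MJ


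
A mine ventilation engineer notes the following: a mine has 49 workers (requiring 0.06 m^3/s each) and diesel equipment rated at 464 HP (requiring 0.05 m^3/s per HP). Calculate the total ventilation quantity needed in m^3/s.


Airflow for workers:
Q_people = 49 * 0.06 = 2.94 m^3/s
Airflow for diesel equipment:
Q_diesel = 464 * 0.05 = 23.2 m^3/s
Total ventilation:
Q_total = 2.94 + 23.2
= 26.14 m^3/s

26.14 m^3/s


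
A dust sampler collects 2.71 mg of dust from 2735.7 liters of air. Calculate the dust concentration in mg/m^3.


0.9906 mg/m^3

Convert liters to m^3: 1 m^3 = 1000 L
Concentration = mass / volume * 1000
= 2.71 / 2735.7 * 1000
= 0.0009906056951 * 1000
= 0.9906 mg/m^3


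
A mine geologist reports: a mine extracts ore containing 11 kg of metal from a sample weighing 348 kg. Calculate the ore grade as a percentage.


3.1609%

Ore grade = (metal mass / ore mass) * 100
= (11 / 348) * 100
= 0.0316091954 * 100
= 3.1609%


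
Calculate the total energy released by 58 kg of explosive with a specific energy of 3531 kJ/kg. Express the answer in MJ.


Energy = mass * specific_energy / 1000
= 58 * 3531 / 1000
= 204798 / 1000
= 204.798 MJ

204.798 MJ


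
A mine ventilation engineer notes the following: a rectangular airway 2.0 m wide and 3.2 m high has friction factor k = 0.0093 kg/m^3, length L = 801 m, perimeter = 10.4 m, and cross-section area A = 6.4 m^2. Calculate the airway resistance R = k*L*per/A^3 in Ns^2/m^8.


0.2955 Ns^2/m^8

Compute the numerator:
k * L * per = 0.0093 * 801 * 10.4
= 77.47272
Compute the denominator:
A^3 = 6.4^3 = 262.144
Resistance:
R = 77.47272 / 262.144
= 0.2955 Ns^2/m^8


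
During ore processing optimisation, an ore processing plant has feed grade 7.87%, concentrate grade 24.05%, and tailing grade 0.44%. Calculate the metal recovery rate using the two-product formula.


96.1686%

Using the two-product formula:
R = 100 * c * (f - t) / (f * (c - t))
Numerator = 100 * 24.05 * (7.87 - 0.44)
= 100 * 24.05 * 7.43
= 17869.15
Denominator = 7.87 * (24.05 - 0.44)
= 7.87 * 23.61
= 185.8107
R = 17869.15 / 185.8107
= 96.1686%


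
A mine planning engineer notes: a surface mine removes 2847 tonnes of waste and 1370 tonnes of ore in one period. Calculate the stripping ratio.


Stripping ratio = waste tonnage / ore tonnage
= 2847 / 1370
= 2.0781

2.0781


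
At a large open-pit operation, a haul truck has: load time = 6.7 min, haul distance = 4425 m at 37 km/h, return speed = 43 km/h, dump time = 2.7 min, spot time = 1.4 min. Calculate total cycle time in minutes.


Convert haul speed to m/min: 37 * 1000/60 = 616.6666667 m/min
Haul time = 4425 / 616.6666667 = 7.175675676 min
Convert return speed to m/min: 43 * 1000/60 = 716.6666667 m/min
Return time = 4425 / 716.6666667 = 6.174418605 min
Total cycle time:
= 6.7 + 7.175675676 + 2.7 + 6.174418605 + 1.4
= 24.1501 min

24.1501 min


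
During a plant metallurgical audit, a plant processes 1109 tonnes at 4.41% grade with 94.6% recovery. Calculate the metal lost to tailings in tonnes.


Total metal in feed:
= 1109 * 4.41 / 100 = 48.9069 tonnes
Metal recovered:
= 48.9069 * 94.6 / 100 = 46.2659274 tonnes
Metal lost to tailings:
= 48.9069 - 46.2659274
= 2.641 tonnes

2.641 tonnes


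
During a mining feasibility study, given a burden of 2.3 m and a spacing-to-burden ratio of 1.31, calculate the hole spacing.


3.013 m

Spacing = burden * ratio
= 2.3 * 1.31
= 3.013 m


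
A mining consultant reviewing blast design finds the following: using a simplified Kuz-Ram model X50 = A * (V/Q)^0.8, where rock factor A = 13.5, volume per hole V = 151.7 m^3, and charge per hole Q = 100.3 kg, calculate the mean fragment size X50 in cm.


Compute V/Q:
V/Q = 151.7 / 100.3 = 1.512462612
Raise to the power 0.8:
(V/Q)^0.8 = 1.512462612^0.8 = 1.392347753
Multiply by A:
X50 = 13.5 * 1.392347753
= 18.7967 cm

18.7967 cm


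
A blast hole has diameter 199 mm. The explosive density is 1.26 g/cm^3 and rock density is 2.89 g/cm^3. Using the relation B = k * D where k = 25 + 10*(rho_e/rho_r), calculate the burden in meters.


First, compute k:
rho_e / rho_r = 1.26 / 2.89 = 0.4359861592
k = 25 + 10 * 0.4359861592 = 29.35986159
Then, compute burden:
B = k * D / 1000 = 29.35986159 * 199 / 1000
= 5842.612457 / 1000
= 5.8426 m

5.8426 m


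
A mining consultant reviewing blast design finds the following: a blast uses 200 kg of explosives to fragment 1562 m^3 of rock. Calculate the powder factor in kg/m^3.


Powder factor = explosive mass / rock volume
= 200 / 1562
= 0.128 kg/m^3

0.128 kg/m^3


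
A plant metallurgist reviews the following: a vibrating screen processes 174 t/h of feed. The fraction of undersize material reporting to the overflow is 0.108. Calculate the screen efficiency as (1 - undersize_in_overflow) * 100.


Screen efficiency = (1 - fraction of undersize in overflow) * 100
= (1 - 0.108) * 100
= 0.892 * 100
= 89.2%

89.2%


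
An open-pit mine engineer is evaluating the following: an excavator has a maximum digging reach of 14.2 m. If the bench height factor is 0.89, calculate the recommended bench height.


12.638 m

Bench height = reach * factor
= 14.2 * 0.89
= 12.638 m


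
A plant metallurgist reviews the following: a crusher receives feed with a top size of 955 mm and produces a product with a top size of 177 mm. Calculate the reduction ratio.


Reduction ratio = feed size / product size
= 955 / 177
= 5.3955

5.3955


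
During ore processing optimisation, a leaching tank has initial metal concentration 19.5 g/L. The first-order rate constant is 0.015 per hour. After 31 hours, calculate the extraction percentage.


Compute the exponent:
-k * t = -0.015 * 31 = -0.465
Remaining concentration:
C = 19.5 * exp(-0.465)
= 19.5 * 0.6281351052
= 12.24863455 g/L
Extracted = 19.5 - 12.24863455 = 7.251365449 g/L
Extraction % = 7.251365449 / 19.5 * 100
= 37.1865%

37.1865%


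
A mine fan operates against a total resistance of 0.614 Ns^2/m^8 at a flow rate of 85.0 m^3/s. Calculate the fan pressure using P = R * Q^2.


4436.15 Pa

Compute Q^2:
Q^2 = 85.0^2 = 7225.0
Compute pressure:
P = R * Q^2 = 0.614 * 7225.0
= 4436.15 Pa


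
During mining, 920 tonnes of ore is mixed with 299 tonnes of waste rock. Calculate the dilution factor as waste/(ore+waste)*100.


24.5283%

Total material = ore + waste
= 920 + 299 = 1219 tonnes
Dilution = waste / total * 100
= 299 / 1219 * 100
= 0.2452830189 * 100
= 24.5283%


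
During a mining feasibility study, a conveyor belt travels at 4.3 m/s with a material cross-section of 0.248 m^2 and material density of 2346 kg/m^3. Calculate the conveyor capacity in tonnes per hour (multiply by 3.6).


Volumetric flow = speed * area
= 4.3 * 0.248 = 1.0664 m^3/s
Mass flow = volumetric * density
= 1.0664 * 2346 = 2501.7744 kg/s
Convert to t/h: multiply by 3.6
Capacity = 2501.7744 * 3.6
= 9006.3878 t/h

9006.3878 t/h


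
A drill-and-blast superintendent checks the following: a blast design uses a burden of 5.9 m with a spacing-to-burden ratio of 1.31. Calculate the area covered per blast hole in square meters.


45.6011 m^2

First, find the spacing:
Spacing = burden * ratio = 5.9 * 1.31
= 7.729 m
Then, calculate the area:
Area = burden * spacing = 5.9 * 7.729
= 45.6011 m^2


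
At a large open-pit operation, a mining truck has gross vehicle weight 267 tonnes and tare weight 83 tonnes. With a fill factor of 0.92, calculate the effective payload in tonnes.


169.28 tonnes

Maximum payload = gross - tare
= 267 - 83 = 184 tonnes
Effective payload = max payload * fill factor
= 184 * 0.92
= 169.28 tonnes


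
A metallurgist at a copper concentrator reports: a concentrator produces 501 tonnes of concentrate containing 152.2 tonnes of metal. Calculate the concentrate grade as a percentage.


Grade = (metal in concentrate / concentrate mass) * 100
= (152.2 / 501) * 100
= 0.3037924152 * 100
= 30.3792%

30.3792%


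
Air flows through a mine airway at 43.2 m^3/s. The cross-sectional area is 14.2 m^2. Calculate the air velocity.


Velocity = flow rate / cross-sectional area
= 43.2 / 14.2
= 3.0423 m/s

3.0423 m/s


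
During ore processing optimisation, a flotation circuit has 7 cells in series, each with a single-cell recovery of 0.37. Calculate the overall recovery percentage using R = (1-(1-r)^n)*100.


96.061%

Complement of single-cell recovery:
1 - r = 1 - 0.37 = 0.63
Raise to power n:
(1 - r)^7 = 0.63^7 = 0.03938980639
Overall recovery:
R = (1 - 0.03938980639) * 100
= 96.061%


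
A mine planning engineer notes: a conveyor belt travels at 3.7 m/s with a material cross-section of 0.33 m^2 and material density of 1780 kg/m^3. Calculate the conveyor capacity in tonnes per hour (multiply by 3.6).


Volumetric flow = speed * area
= 3.7 * 0.33 = 1.221 m^3/s
Mass flow = volumetric * density
= 1.221 * 1780 = 2173.38 kg/s
Convert to t/h: multiply by 3.6
Capacity = 2173.38 * 3.6
= 7824.168 t/h

7824.168 t/h


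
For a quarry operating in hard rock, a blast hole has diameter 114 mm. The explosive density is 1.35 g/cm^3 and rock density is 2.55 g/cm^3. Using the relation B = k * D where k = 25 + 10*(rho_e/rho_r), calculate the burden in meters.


First, compute k:
rho_e / rho_r = 1.35 / 2.55 = 0.5294117647
k = 25 + 10 * 0.5294117647 = 30.29411765
Then, compute burden:
B = k * D / 1000 = 30.29411765 * 114 / 1000
= 3453.529412 / 1000
= 3.4535 m

3.4535 m


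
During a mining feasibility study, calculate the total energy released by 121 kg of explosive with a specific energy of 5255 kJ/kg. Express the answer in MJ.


Energy = mass * specific_energy / 1000
= 121 * 5255 / 1000
= 635855 / 1000
= 635.855 MJ

635.855 MJ


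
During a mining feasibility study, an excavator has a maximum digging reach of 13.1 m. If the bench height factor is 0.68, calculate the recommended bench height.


Bench height = reach * factor
= 13.1 * 0.68
= 8.908 m

8.908 m


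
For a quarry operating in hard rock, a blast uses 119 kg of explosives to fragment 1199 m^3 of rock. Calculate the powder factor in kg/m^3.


0.0992 kg/m^3

Powder factor = explosive mass / rock volume
= 119 / 1199
= 0.0992 kg/m^3


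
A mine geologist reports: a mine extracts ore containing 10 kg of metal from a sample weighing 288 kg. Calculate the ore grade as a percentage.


3.4722%

Ore grade = (metal mass / ore mass) * 100
= (10 / 288) * 100
= 0.03472222222 * 100
= 3.4722%


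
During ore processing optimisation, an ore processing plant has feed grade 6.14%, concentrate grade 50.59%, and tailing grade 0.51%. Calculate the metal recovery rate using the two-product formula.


92.6276%

Using the two-product formula:
R = 100 * c * (f - t) / (f * (c - t))
Numerator = 100 * 50.59 * (6.14 - 0.51)
= 100 * 50.59 * 5.63
= 28482.17
Denominator = 6.14 * (50.59 - 0.51)
= 6.14 * 50.08
= 307.4912
R = 28482.17 / 307.4912
= 92.6276%


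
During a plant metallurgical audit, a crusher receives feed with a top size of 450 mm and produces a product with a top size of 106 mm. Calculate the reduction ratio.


4.2453

Reduction ratio = feed size / product size
= 450 / 106
= 4.2453


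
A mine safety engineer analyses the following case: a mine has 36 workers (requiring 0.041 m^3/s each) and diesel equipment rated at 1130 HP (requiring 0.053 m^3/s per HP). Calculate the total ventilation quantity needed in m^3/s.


61.366 m^3/s

Airflow for workers:
Q_people = 36 * 0.041 = 1.476 m^3/s
Airflow for diesel equipment:
Q_diesel = 1130 * 0.053 = 59.89 m^3/s
Total ventilation:
Q_total = 1.476 + 59.89
= 61.366 m^3/s


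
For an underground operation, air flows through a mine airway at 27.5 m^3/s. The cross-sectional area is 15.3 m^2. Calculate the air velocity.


1.7974 m/s

Velocity = flow rate / cross-sectional area
= 27.5 / 15.3
= 1.7974 m/s


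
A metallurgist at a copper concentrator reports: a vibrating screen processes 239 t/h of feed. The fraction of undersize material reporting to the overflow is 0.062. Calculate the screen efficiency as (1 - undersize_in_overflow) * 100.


Screen efficiency = (1 - fraction of undersize in overflow) * 100
= (1 - 0.062) * 100
= 0.938 * 100
= 93.8%

93.8%


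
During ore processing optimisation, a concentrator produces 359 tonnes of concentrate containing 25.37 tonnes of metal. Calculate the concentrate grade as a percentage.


7.0669%

Grade = (metal in concentrate / concentrate mass) * 100
= (25.37 / 359) * 100
= 0.07066852368 * 100
= 7.0669%


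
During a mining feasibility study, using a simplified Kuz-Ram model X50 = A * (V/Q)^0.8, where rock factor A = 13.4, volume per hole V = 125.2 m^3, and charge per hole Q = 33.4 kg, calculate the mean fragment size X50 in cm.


38.5648 cm

Compute V/Q:
V/Q = 125.2 / 33.4 = 3.748502994
Raise to the power 0.8:
(V/Q)^0.8 = 3.748502994^0.8 = 2.87797018
Multiply by A:
X50 = 13.4 * 2.87797018
= 38.5648 cm


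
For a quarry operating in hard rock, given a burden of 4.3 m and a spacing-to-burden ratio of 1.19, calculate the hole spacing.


5.117 m

Spacing = burden * ratio
= 4.3 * 1.19
= 5.117 m


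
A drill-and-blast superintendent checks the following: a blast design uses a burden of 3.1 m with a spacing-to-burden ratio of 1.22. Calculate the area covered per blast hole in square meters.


First, find the spacing:
Spacing = burden * ratio = 3.1 * 1.22
= 3.782 m
Then, calculate the area:
Area = burden * spacing = 3.1 * 3.782
= 11.7242 m^2

11.7242 m^2


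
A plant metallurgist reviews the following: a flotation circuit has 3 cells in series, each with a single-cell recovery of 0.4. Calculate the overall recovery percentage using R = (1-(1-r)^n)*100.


78.4%

Complement of single-cell recovery:
1 - r = 1 - 0.4 = 0.6
Raise to power n:
(1 - r)^3 = 0.6^3 = 0.216
Overall recovery:
R = (1 - 0.216) * 100
= 78.4%


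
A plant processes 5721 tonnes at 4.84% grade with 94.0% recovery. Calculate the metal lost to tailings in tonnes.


Total metal in feed:
= 5721 * 4.84 / 100 = 276.8964 tonnes
Metal recovered:
= 276.8964 * 94.0 / 100 = 260.282616 tonnes
Metal lost to tailings:
= 276.8964 - 260.282616
= 16.6138 tonnes

16.6138 tonnes


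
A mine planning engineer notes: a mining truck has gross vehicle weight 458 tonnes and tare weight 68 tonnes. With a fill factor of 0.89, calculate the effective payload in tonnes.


347.1 tonnes

Maximum payload = gross - tare
= 458 - 68 = 390 tonnes
Effective payload = max payload * fill factor
= 390 * 0.89
= 347.1 tonnes


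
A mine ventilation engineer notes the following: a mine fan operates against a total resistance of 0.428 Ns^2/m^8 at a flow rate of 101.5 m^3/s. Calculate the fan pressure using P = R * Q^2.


Compute Q^2:
Q^2 = 101.5^2 = 10302.25
Compute pressure:
P = R * Q^2 = 0.428 * 10302.25
= 4409.363 Pa

4409.363 Pa


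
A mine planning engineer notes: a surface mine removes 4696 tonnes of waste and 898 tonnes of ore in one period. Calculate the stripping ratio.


Stripping ratio = waste tonnage / ore tonnage
= 4696 / 898
= 5.2294

5.2294


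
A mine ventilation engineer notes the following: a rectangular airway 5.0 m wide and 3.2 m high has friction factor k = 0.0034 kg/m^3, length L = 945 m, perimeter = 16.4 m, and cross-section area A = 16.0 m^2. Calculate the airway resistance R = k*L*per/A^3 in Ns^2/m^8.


Compute the numerator:
k * L * per = 0.0034 * 945 * 16.4
= 52.6932
Compute the denominator:
A^3 = 16.0^3 = 4096
Resistance:
R = 52.6932 / 4096
= 0.0129 Ns^2/m^8

0.0129 Ns^2/m^8


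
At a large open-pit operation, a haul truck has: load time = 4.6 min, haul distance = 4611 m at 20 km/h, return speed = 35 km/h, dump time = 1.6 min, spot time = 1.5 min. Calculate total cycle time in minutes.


Convert haul speed to m/min: 20 * 1000/60 = 333.3333333 m/min
Haul time = 4611 / 333.3333333 = 13.833 min
Convert return speed to m/min: 35 * 1000/60 = 583.3333333 m/min
Return time = 4611 / 583.3333333 = 7.904571429 min
Total cycle time:
= 4.6 + 13.833 + 1.6 + 7.904571429 + 1.5
= 29.4376 min

29.4376 min


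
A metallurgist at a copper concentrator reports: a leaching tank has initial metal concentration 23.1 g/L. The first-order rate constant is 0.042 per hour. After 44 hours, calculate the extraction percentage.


84.2448%

Compute the exponent:
-k * t = -0.042 * 44 = -1.848
Remaining concentration:
C = 23.1 * exp(-1.848)
= 23.1 * 0.1575519553
= 3.639450168 g/L
Extracted = 23.1 - 3.639450168 = 19.46054983 g/L
Extraction % = 19.46054983 / 23.1 * 100
= 84.2448%


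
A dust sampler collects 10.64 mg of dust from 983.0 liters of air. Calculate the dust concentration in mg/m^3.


10.824 mg/m^3

Convert liters to m^3: 1 m^3 = 1000 L
Concentration = mass / volume * 1000
= 10.64 / 983.0 * 1000
= 0.01082400814 * 1000
= 10.824 mg/m^3


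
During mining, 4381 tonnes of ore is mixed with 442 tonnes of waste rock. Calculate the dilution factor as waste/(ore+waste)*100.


9.1644%

Total material = ore + waste
= 4381 + 442 = 4823 tonnes
Dilution = waste / total * 100
= 442 / 4823 * 100
= 0.09164420485 * 100
= 9.1644%


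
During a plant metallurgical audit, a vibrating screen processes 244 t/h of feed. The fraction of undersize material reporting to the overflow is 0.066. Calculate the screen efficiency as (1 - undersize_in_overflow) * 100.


Screen efficiency = (1 - fraction of undersize in overflow) * 100
= (1 - 0.066) * 100
= 0.934 * 100
= 93.4%

93.4%


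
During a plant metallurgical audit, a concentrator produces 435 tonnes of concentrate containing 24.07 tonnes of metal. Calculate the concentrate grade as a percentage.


Grade = (metal in concentrate / concentrate mass) * 100
= (24.07 / 435) * 100
= 0.05533333333 * 100
= 5.5333%

5.5333%


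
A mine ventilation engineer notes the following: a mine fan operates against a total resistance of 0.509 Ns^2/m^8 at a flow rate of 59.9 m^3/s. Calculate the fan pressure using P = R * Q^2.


1826.2971 Pa

Compute Q^2:
Q^2 = 59.9^2 = 3588.01
Compute pressure:
P = R * Q^2 = 0.509 * 3588.01
= 1826.2971 Pa


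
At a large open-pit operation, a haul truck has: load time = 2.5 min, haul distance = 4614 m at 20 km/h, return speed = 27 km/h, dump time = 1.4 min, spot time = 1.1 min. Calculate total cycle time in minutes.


29.0953 min

Convert haul speed to m/min: 20 * 1000/60 = 333.3333333 m/min
Haul time = 4614 / 333.3333333 = 13.842 min
Convert return speed to m/min: 27 * 1000/60 = 450 m/min
Return time = 4614 / 450 = 10.25333333 min
Total cycle time:
= 2.5 + 13.842 + 1.4 + 10.25333333 + 1.1
= 29.0953 min


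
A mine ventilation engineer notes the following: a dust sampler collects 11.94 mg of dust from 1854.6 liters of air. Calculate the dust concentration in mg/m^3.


Convert liters to m^3: 1 m^3 = 1000 L
Concentration = mass / volume * 1000
= 11.94 / 1854.6 * 1000
= 0.00643804594 * 1000
= 6.438 mg/m^3

6.438 mg/m^3


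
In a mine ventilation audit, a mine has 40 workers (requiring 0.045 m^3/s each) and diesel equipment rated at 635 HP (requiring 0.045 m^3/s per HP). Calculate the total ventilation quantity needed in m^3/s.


30.375 m^3/s

Airflow for workers:
Q_people = 40 * 0.045 = 1.8 m^3/s
Airflow for diesel equipment:
Q_diesel = 635 * 0.045 = 28.575 m^3/s
Total ventilation:
Q_total = 1.8 + 28.575
= 30.375 m^3/s


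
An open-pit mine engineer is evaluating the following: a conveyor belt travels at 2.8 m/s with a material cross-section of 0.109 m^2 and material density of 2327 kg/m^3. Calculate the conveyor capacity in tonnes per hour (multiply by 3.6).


Volumetric flow = speed * area
= 2.8 * 0.109 = 0.3052 m^3/s
Mass flow = volumetric * density
= 0.3052 * 2327 = 710.2004 kg/s
Convert to t/h: multiply by 3.6
Capacity = 710.2004 * 3.6
= 2556.7214 t/h

2556.7214 t/h


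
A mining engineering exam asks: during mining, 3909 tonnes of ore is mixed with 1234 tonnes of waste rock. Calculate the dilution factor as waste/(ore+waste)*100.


23.9938%

Total material = ore + waste
= 3909 + 1234 = 5143 tonnes
Dilution = waste / total * 100
= 1234 / 5143 * 100
= 0.2399377795 * 100
= 23.9938%


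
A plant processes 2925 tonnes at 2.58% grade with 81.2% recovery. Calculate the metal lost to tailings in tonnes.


14.1874 tonnes

Total metal in feed:
= 2925 * 2.58 / 100 = 75.465 tonnes
Metal recovered:
= 75.465 * 81.2 / 100 = 61.27758 tonnes
Metal lost to tailings:
= 75.465 - 61.27758
= 14.1874 tonnes


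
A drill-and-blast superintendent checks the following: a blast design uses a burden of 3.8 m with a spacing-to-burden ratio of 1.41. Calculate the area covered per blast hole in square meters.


First, find the spacing:
Spacing = burden * ratio = 3.8 * 1.41
= 5.358 m
Then, calculate the area:
Area = burden * spacing = 3.8 * 5.358
= 20.3604 m^2

20.3604 m^2


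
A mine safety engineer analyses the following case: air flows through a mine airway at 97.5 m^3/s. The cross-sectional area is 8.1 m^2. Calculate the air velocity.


12.037 m/s

Velocity = flow rate / cross-sectional area
= 97.5 / 8.1
= 12.037 m/s


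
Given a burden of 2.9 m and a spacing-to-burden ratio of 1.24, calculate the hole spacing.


Spacing = burden * ratio
= 2.9 * 1.24
= 3.596 m

3.596 m


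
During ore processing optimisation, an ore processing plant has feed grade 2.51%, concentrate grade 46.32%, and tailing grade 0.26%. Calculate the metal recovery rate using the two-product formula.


90.1474%

Using the two-product formula:
R = 100 * c * (f - t) / (f * (c - t))
Numerator = 100 * 46.32 * (2.51 - 0.26)
= 100 * 46.32 * 2.25
= 10422.0
Denominator = 2.51 * (46.32 - 0.26)
= 2.51 * 46.06
= 115.6106
R = 10422.0 / 115.6106
= 90.1474%


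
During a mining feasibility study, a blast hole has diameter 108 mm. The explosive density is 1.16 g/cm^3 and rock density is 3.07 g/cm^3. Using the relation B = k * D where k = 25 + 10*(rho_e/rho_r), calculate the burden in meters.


First, compute k:
rho_e / rho_r = 1.16 / 3.07 = 0.3778501629
k = 25 + 10 * 0.3778501629 = 28.77850163
Then, compute burden:
B = k * D / 1000 = 28.77850163 * 108 / 1000
= 3108.078176 / 1000
= 3.1081 m

3.1081 m


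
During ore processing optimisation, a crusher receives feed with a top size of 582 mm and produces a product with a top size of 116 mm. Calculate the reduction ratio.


5.0172

Reduction ratio = feed size / product size
= 582 / 116
= 5.0172


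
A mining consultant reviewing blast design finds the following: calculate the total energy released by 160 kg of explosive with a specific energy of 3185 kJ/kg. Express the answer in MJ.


509.6 MJ

Energy = mass * specific_energy / 1000
= 160 * 3185 / 1000
= 509600 / 1000
= 509.6 MJ


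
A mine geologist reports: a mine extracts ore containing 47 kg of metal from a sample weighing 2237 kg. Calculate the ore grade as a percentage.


Ore grade = (metal mass / ore mass) * 100
= (47 / 2237) * 100
= 0.02101028163 * 100
= 2.101%

2.101%


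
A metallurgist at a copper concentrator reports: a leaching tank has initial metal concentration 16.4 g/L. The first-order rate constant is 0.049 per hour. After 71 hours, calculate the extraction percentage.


Compute the exponent:
-k * t = -0.049 * 71 = -3.479
Remaining concentration:
C = 16.4 * exp(-3.479)
= 16.4 * 0.03083823385
= 0.5057470352 g/L
Extracted = 16.4 - 0.5057470352 = 15.89425296 g/L
Extraction % = 15.89425296 / 16.4 * 100
= 96.9162%

96.9162%


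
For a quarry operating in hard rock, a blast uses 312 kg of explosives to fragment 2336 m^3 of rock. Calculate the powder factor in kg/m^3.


Powder factor = explosive mass / rock volume
= 312 / 2336
= 0.1336 kg/m^3

0.1336 kg/m^3


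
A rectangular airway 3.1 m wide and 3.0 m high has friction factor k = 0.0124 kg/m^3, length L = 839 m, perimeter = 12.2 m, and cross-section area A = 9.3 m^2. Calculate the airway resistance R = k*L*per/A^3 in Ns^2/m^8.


Compute the numerator:
k * L * per = 0.0124 * 839 * 12.2
= 126.92392
Compute the denominator:
A^3 = 9.3^3 = 804.357
Resistance:
R = 126.92392 / 804.357
= 0.1578 Ns^2/m^8

0.1578 Ns^2/m^8
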